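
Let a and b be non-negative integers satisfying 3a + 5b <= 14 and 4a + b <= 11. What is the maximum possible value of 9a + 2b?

20

(a,b)=(2,1): 3·2+5·1=11≤14, 4·2+1·1=9≤11, objective 20.
(a,b)=(2,0): 3·2+5·0=6≤14, 4·2+1·0=8≤11, objective 18.
(a,b)=(1,2): 3·1+5·2=13≤14, 4·1+1·2=6≤11, objective 13.
(a,b)=(1,1): 3·1+5·1=8≤14, 4·1+1·1=5≤11, objective 11.
Maximum is 20 at (a,b)=(2,1).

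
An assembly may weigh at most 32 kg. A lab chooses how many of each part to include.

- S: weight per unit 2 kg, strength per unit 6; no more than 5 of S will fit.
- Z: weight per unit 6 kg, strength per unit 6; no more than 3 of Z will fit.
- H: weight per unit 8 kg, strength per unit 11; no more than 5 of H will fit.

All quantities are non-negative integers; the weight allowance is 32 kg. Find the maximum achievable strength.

58

S has the best ratio (6/2); taking only S gives at most 5×6 = 30 (stopped by the supply cap of 5).
Mixing does better — 5×S, 1×Z, and 2×H: weight 32 ≤ 32, strength 5·6 + 1·6 + 2·11 = 58.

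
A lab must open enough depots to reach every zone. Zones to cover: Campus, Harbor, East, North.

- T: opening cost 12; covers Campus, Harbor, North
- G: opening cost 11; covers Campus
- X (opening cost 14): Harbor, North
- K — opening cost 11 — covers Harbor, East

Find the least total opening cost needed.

23

Choose T and K: together they cover Campus, Harbor, East, North — every zone.
Total opening cost: 12 + 11 = 23.
No cover costs less than 23.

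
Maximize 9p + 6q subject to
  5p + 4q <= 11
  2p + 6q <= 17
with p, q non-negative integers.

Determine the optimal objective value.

(p,q)=(2,0): 5·2+4·0=10≤11, 2·2+6·0=4≤17, objective 18.
(p,q)=(1,1): 5·1+4·1=9≤11, 2·1+6·1=8≤17, objective 15.
(p,q)=(1,0): 5·1+4·0=5≤11, 2·1+6·0=2≤17, objective 9.
No feasible integer point exceeds 18.

18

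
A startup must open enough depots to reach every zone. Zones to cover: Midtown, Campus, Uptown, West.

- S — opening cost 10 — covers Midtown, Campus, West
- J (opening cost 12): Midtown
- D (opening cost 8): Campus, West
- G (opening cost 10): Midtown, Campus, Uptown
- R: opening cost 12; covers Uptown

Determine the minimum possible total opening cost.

18

The greedy cost-per-new-zone heuristic would pick S and G for 20, but a cheaper cover exists.
Choose D and G: together they cover Midtown, Campus, Uptown, West — every zone.
Total opening cost: 8 + 10 = 18.
No cover costs less than 18.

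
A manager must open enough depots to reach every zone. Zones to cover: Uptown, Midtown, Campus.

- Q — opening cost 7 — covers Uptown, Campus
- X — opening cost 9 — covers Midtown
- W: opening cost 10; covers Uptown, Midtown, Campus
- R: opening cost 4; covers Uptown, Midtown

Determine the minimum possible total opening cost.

10

The greedy cost-per-new-zone heuristic would pick R and Q for 11, but a cheaper cover exists.
W alone covers Uptown, Midtown, Campus — every zone.
Total opening cost: 10.
No cover costs less than 10.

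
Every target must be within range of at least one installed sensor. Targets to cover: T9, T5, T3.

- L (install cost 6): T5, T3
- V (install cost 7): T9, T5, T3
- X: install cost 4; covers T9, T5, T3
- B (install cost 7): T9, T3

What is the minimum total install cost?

This is a weighted set-cover instance.
X alone covers T9, T5, T3 — every target.
Total install cost: 4.
No cover costs less than 4.

4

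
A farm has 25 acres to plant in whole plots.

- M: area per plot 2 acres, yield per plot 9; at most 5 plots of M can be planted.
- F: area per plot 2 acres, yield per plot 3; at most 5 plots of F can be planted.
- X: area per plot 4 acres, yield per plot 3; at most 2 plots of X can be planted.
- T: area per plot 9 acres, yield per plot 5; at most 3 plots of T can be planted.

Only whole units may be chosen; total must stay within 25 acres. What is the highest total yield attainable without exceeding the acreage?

This is a bounded integer knapsack.
M has the best ratio (9/2); taking only M gives at most 5×9 = 45 (stopped by the supply cap of 5).
Mixing does better — 5×M, 5×F, and 1×X: area 24 ≤ 25, yield 5·9 + 5·3 + 1·3 = 63.

63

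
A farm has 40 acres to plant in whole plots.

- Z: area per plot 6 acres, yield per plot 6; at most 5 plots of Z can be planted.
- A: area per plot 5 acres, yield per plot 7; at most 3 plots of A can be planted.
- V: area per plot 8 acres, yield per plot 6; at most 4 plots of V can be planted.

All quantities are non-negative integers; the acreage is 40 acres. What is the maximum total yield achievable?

45

5×Z and 2×A: area 40 ≤ 40, yield 5·6 + 2·7 = 44.
4×Z and 3×A: area 39 ≤ 40, yield 4·6 + 3·7 = 45.
Best is 45.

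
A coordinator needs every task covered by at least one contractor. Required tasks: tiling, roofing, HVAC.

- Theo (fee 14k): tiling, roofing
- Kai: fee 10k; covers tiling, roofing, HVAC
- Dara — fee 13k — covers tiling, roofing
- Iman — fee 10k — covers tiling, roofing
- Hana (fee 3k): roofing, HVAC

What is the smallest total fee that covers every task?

This is a weighted set-cover instance.
Kai alone covers tiling, roofing, HVAC — every task.
Total fee: 10.

10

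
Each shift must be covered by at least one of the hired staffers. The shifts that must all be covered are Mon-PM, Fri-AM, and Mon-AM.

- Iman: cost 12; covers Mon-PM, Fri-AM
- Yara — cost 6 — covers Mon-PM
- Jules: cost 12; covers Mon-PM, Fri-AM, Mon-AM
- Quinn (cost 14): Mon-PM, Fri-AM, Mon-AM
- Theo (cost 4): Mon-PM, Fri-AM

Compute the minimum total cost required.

12

The greedy cost-per-new-shift heuristic would pick Theo and Jules for 16, but a cheaper cover exists.
Jules alone covers Mon-PM, Fri-AM, Mon-AM — every shift.
Total cost: 12.
No cover costs less than 12.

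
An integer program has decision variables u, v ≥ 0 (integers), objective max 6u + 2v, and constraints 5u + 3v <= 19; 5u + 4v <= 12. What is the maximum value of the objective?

12

Relaxing integrality, the LP optimum is 14.40 at (u,v) = (2.4, 0), which is not an integer point.
(u,v)=(2,0) is feasible, giving 12.
(u,v)=(1,1) is feasible, giving 8.
(u,v)=(1,0) is feasible, giving 6.
The best lattice point is (2,0), giving 12.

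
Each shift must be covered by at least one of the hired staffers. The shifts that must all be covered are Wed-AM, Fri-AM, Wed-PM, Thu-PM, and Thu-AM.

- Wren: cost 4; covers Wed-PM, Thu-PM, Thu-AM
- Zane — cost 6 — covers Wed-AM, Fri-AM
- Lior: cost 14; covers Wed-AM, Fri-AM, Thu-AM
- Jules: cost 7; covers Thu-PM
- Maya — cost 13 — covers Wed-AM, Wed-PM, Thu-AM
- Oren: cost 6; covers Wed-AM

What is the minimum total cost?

10

Choose Wren and Zane: together they cover Wed-AM, Fri-AM, Wed-PM, Thu-PM, Thu-AM — every shift.
Total cost: 4 + 6 = 10.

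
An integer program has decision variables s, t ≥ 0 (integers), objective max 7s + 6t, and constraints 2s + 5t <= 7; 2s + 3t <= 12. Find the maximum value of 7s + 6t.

21

(s,t)=(3,0): 2·3+5·0=6≤7, 2·3+3·0=6≤12, objective 21.
(s,t)=(2,0): 2·2+5·0=4≤7, 2·2+3·0=4≤12, objective 14.
No feasible integer point exceeds 21.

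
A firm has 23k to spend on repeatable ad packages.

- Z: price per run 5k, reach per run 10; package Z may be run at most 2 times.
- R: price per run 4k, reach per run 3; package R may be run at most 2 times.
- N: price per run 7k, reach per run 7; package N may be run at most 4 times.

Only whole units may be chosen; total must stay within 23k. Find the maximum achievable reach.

30

This is a bounded integer knapsack.
Z has the best ratio (10/5); taking only Z gives at most 2×10 = 20 (stopped by the supply cap of 2).
Mixing does better — 2×Z, 1×R, and 1×N: price 21 ≤ 23, reach 2·10 + 1·3 + 1·7 = 30.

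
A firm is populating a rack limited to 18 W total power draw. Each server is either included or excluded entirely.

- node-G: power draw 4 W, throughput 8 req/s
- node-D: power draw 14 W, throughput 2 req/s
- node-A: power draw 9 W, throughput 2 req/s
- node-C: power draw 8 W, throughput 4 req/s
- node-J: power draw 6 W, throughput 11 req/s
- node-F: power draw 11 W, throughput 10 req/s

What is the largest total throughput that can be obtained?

Treat it as a binary knapsack problem.
node-G + node-C + node-J: power draw 4 + 8 + 6 = 18 ≤ 18, throughput 8 + 4 + 11 = 23.
node-J + node-F: power draw 6 + 11 = 17 ≤ 18, throughput 11 + 10 = 21.
node-G + node-J: power draw 4 + 6 = 10 ≤ 18, throughput 8 + 11 = 19.
Best is node-G, node-C, and node-J with total throughput 23.

23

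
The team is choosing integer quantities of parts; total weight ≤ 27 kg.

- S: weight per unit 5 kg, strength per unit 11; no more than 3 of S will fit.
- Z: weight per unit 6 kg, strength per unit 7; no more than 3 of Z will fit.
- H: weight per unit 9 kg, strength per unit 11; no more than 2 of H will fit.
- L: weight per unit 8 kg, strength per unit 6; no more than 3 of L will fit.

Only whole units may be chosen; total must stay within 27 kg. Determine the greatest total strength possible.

47

S has the best ratio (11/5); taking only S gives at most 3×11 = 33 (stopped by the supply cap of 3).
Mixing does better — 3×S and 2×Z: weight 27 ≤ 27, strength 3·11 + 2·7 = 47.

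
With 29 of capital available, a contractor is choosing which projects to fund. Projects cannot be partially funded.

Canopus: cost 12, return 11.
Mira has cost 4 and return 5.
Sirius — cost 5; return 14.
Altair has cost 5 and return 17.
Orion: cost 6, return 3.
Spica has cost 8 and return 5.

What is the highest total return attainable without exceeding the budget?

47

Mira + Sirius + Altair + Orion + Spica: cost 4 + 5 + 5 + 6 + 8 = 28 ≤ 29, return 5 + 14 + 17 + 3 + 5 = 44.
Canopus + Sirius + Altair + Orion: cost 12 + 5 + 5 + 6 = 28 ≤ 29, return 11 + 14 + 17 + 3 = 45.
Canopus + Mira + Sirius + Altair: cost 12 + 4 + 5 + 5 = 26 ≤ 29, return 11 + 5 + 14 + 17 = 47.
Best is Canopus, Mira, Sirius, and Altair with total return 47.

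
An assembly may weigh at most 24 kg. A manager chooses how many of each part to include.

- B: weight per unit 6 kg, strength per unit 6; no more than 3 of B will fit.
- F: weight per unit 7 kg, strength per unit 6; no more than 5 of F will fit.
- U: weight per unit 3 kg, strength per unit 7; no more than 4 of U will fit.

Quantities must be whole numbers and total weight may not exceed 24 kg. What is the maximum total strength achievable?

1×F and 4×U: weight 19 ≤ 24, strength 1·6 + 4·7 = 34.
2×B and 4×U: weight 24 ≤ 24, strength 2·6 + 4·7 = 40.
Best is 40.

40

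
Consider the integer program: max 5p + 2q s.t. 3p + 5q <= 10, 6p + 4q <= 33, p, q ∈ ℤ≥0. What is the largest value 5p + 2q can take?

15

(p,q)=(3,0): 3·3+5·0=9≤10, 6·3+4·0=18≤33, objective 15.
(p,q)=(2,0): 3·2+5·0=6≤10, 6·2+4·0=12≤33, objective 10.
The best lattice point is (3,0), giving 15.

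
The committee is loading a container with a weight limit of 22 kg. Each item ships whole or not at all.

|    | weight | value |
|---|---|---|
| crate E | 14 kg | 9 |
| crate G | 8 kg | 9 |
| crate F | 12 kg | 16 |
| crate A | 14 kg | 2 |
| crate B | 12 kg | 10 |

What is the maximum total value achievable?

crate G + crate B: weight 8 + 12 = 20 ≤ 22, value 9 + 10 = 19.
crate G + crate F: weight 8 + 12 = 20 ≤ 22, value 9 + 16 = 25.
Best is crate G and crate F with total value 25.

25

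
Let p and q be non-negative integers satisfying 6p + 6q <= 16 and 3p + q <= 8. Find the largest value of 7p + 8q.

Relaxing integrality, the LP optimum is 21.33 at (p,q) = (0, 2.67), which is not an integer point.
(p,q)=(0,2): 6·0+6·2=12≤16, 3·0+1·2=2≤8, objective 16.
(p,q)=(1,1): 6·1+6·1=12≤16, 3·1+1·1=4≤8, objective 15.
(p,q)=(0,1): 6·0+6·1=6≤16, 3·0+1·1=1≤8, objective 8.
The best lattice point is (0,2), giving 16.

16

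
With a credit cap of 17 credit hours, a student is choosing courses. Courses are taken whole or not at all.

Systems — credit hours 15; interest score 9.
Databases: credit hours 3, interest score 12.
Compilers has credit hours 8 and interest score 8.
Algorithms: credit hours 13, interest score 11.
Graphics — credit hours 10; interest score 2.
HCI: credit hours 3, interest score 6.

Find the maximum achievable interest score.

26

This is an integer program with binary decision variables.
Allowing fractional choices, the relaxed optimum would be about 28.5, but courses are indivisible.
Databases + Compilers + HCI: credit hours 3 + 8 + 3 = 14 ≤ 17, interest score 12 + 8 + 6 = 26.
Databases + Algorithms: credit hours 3 + 13 = 16 ≤ 17, interest score 12 + 11 = 23.
Best is Databases, Compilers, and HCI with total interest score 26.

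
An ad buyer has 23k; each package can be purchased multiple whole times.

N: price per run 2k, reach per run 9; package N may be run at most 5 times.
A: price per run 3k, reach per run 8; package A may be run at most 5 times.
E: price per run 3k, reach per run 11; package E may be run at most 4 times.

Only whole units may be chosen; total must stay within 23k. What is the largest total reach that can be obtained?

89

5×N and 4×E: price 22 ≤ 23, reach 5·9 + 4·11 = 89.
4×N, 1×A, and 4×E: price 23 ≤ 23, reach 4·9 + 1·8 + 4·11 = 88.
Best is 89.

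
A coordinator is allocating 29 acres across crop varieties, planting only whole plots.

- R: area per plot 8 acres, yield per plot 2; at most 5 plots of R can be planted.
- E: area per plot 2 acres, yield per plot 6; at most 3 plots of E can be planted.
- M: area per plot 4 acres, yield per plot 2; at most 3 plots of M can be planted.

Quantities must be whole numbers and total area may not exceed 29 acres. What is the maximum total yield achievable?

Take 1×R, 3×E, and 3×M: area 26 ≤ 29, yield 1·2 + 3·6 + 3·2 = 26.
E has the best ratio (6/2) and is taken to its limit of 3; remaining capacity is filled optimally with the others.

26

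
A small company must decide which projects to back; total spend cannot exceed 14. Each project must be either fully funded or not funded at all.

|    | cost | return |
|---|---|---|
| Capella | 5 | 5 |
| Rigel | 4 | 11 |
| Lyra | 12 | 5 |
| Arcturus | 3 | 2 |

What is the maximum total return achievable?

Allowing fractional choices, the relaxed optimum would be about 18.8, but projects are indivisible.
Capella + Rigel: cost 5 + 4 = 9 ≤ 14, return 5 + 11 = 16.
Capella + Rigel + Arcturus: cost 5 + 4 + 3 = 12 ≤ 14, return 5 + 11 + 2 = 18.
Rigel + Arcturus: cost 4 + 3 = 7 ≤ 14, return 11 + 2 = 13.
Best is Capella, Rigel, and Arcturus with total return 18.

18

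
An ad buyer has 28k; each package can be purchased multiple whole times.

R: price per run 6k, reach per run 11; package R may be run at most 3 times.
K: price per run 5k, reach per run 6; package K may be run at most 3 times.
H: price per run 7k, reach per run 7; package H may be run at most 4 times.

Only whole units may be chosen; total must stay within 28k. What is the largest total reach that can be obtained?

45

R has the best ratio (11/6); taking only R gives at most 3×11 = 33 (stopped by the supply cap of 3).
Mixing does better — 3×R and 2×K: price 28 ≤ 28, reach 3·11 + 2·6 = 45.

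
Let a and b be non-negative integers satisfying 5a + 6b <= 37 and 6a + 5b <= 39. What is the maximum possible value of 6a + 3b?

36

Relaxing integrality, the LP optimum is 39.00 at (a,b) = (6.5, 0), which is not an integer point.
(a,b)=(6,0): 5·6+6·0=30≤37, 6·6+5·0=36≤39, objective 36.
(a,b)=(5,1): 5·5+6·1=31≤37, 6·5+5·1=35≤39, objective 33.
No feasible integer point exceeds 36.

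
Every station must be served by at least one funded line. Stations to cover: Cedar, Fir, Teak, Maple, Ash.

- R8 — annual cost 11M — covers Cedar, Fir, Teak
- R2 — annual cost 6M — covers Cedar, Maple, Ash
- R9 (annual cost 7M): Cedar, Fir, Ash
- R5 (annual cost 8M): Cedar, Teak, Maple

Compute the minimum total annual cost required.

Choose R9 and R5: together they cover Cedar, Fir, Teak, Maple, Ash — every station.
Total annual cost: 7 + 8 = 15.

15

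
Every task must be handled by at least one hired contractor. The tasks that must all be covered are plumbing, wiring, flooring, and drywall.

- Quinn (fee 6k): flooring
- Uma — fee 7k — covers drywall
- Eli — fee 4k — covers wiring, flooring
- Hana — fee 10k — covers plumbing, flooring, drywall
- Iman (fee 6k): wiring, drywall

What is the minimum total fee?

14

This is a weighted set-cover instance.
Choose Eli and Hana: together they cover plumbing, wiring, flooring, drywall — every task.
Total fee: 4 + 10 = 14.
No cover costs less than 14.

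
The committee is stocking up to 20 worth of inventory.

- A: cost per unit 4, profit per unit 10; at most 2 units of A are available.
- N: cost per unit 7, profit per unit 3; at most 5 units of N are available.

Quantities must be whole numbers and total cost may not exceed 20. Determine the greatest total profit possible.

23

This is a bounded integer knapsack.
Take 2×A and 1×N: cost 15 ≤ 20, profit 2·10 + 1·3 = 23.
A has the best ratio (10/4) and is taken to its limit of 2; remaining capacity is filled optimally with the others.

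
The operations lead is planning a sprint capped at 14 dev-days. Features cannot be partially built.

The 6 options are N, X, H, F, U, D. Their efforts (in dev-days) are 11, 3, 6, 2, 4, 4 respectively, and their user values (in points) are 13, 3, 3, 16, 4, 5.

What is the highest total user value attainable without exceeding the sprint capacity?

29

This is an integer program with binary decision variables.
X + F + U + D: effort 3 + 2 + 4 + 4 = 13 ≤ 14, user value 3 + 16 + 4 + 5 = 28.
F + U + D: effort 2 + 4 + 4 = 10 ≤ 14, user value 16 + 4 + 5 = 25.
N + F: effort 11 + 2 = 13 ≤ 14, user value 13 + 16 = 29.
Best is N and F with total user value 29.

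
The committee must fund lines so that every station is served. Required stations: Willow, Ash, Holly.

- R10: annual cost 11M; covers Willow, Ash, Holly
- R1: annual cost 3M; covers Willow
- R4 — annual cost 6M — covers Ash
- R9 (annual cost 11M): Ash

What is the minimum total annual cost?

This is a weighted set-cover instance.
The greedy cost-per-new-station heuristic would pick R1 and R10 for 14, but a cheaper cover exists.
R10 alone covers Willow, Ash, Holly — every station.
Total annual cost: 11.
No cover costs less than 11.

11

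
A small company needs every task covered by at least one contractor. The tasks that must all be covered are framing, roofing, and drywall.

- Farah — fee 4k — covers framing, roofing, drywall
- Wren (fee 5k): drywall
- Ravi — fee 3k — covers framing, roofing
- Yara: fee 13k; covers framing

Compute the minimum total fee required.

4

Farah alone covers framing, roofing, drywall — every task.
Total fee: 4.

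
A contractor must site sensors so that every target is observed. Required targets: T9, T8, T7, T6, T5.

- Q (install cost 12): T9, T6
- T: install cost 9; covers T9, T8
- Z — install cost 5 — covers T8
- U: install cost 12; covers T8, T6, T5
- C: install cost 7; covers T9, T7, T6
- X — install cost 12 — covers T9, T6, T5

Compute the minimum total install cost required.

Choose U and C: together they cover T9, T8, T7, T6, T5 — every target.
Total install cost: 12 + 7 = 19.

19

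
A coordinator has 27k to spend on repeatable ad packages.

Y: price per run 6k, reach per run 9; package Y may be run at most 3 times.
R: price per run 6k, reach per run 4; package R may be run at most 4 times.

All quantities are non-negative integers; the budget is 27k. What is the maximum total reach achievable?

31

3×Y and 1×R: price 24 ≤ 27, reach 3·9 + 1·4 = 31.
3×Y: price 18 ≤ 27, reach 3·9 = 27.
Best is 31.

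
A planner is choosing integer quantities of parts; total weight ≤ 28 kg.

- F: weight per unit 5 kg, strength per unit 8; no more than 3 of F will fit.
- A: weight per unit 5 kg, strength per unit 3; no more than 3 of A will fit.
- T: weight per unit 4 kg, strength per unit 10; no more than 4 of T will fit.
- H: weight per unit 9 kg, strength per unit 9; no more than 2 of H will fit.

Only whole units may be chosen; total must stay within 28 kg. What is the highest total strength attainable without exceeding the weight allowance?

Take 2×F and 4×T: weight 26 ≤ 28, strength 2·8 + 4·10 = 56.
T has the best ratio (10/4) and is taken to its limit of 4; remaining capacity is filled optimally with the others.

56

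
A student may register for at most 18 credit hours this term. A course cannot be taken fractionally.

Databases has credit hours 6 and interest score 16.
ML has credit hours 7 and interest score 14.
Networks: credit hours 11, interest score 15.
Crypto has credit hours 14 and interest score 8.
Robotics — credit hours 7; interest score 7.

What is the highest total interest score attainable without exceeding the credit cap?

31

Databases + Networks: credit hours 6 + 11 = 17 ≤ 18, interest score 16 + 15 = 31.
Databases + ML: credit hours 6 + 7 = 13 ≤ 18, interest score 16 + 14 = 30.
Best is Databases and Networks with total interest score 31.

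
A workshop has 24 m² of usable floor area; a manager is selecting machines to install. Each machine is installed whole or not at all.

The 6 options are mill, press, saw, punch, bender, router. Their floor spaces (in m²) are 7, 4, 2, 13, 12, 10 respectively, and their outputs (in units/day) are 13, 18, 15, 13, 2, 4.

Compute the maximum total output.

Allowing fractional choices, the relaxed optimum would be about 57.0, but machines are indivisible.
mill + press + saw: floor space 7 + 4 + 2 = 13 ≤ 24, output 13 + 18 + 15 = 46.
mill + press + saw + router: floor space 7 + 4 + 2 + 10 = 23 ≤ 24, output 13 + 18 + 15 + 4 = 50.
Best is mill, press, saw, and router with total output 50.

50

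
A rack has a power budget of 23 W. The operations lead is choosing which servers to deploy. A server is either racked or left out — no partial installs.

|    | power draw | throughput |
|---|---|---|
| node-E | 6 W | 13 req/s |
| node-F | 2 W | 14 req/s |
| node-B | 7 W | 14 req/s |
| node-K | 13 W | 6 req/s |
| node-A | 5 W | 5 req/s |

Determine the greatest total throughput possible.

Allowing fractional choices, the relaxed optimum would be about 47.4, but servers are indivisible.
node-E + node-F + node-B: power draw 6 + 2 + 7 = 15 ≤ 23, throughput 13 + 14 + 14 = 41.
node-E + node-F + node-B + node-A: power draw 6 + 2 + 7 + 5 = 20 ≤ 23, throughput 13 + 14 + 14 + 5 = 46.
Best is node-E, node-F, node-B, and node-A with total throughput 46.

46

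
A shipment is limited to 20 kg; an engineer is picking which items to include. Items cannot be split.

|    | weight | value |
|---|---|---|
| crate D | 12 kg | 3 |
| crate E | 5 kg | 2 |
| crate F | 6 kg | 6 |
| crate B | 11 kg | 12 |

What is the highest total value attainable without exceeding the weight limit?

Allowing fractional choices, the relaxed optimum would be about 19.2, but items are indivisible.
crate F + crate B: weight 6 + 11 = 17 ≤ 20, value 6 + 12 = 18.
crate E + crate B: weight 5 + 11 = 16 ≤ 20, value 2 + 12 = 14.
Best is crate F and crate B with total value 18.

18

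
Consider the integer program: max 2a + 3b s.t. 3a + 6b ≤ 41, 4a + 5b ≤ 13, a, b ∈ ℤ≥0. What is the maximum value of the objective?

The continuous relaxation peaks at (0, 2.6) with value 7.80; rounding to a feasible lattice point costs some objective.
(a,b)=(2,1): 3·2+6·1=12≤41, 4·2+5·1=13≤13, objective 7.
(a,b)=(3,0): 3·3+6·0=9≤41, 4·3+5·0=12≤13, objective 6.
(a,b)=(0,2): 3·0+6·2=12≤41, 4·0+5·2=10≤13, objective 6.
The best lattice point is (2,1), giving 7.

7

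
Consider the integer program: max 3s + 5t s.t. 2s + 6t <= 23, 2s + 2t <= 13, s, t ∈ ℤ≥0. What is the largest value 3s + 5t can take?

22

(s,t)=(4,2): 2·4+6·2=20≤23, 2·4+2·2=12≤13, objective 22.
(s,t)=(5,1): 2·5+6·1=16≤23, 2·5+2·1=12≤13, objective 20.
(s,t)=(3,2): 2·3+6·2=18≤23, 2·3+2·2=10≤13, objective 19.
No feasible integer point exceeds 22.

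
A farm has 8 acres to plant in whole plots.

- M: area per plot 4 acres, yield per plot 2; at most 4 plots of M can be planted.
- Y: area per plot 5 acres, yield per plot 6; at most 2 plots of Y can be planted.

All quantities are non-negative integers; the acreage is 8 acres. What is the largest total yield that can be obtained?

2×M: area 8 ≤ 8, yield 2·2 = 4.
1×Y: area 5 ≤ 8, yield 1·6 = 6.
Best is 6.

6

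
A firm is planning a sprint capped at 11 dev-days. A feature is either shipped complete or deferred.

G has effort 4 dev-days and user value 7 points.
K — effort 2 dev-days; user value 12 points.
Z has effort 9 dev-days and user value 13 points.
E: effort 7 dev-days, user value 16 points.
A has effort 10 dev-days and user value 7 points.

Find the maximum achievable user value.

28

This is an integer program with binary decision variables.
Allowing fractional choices, the relaxed optimum would be about 31.5, but features are indivisible.
K + Z: effort 2 + 9 = 11 ≤ 11, user value 12 + 13 = 25.
K + E: effort 2 + 7 = 9 ≤ 11, user value 12 + 16 = 28.
Best is K and E with total user value 28.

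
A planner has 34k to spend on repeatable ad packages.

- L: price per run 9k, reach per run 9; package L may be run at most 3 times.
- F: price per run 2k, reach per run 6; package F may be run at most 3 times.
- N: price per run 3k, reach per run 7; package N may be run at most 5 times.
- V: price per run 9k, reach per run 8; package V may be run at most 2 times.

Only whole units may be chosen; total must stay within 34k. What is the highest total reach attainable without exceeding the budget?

62

This is a bounded integer knapsack.
3×F, 5×N, and 1×V: price 30 ≤ 34, reach 3·6 + 5·7 + 1·8 = 61.
1×L, 3×F, and 5×N: price 30 ≤ 34, reach 1·9 + 3·6 + 5·7 = 62.
Best is 62.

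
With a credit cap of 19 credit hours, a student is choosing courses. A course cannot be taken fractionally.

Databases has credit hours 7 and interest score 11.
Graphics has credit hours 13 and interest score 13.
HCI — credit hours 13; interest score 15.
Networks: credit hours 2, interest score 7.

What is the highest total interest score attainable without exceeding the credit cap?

This is an integer program with binary decision variables.
Take HCI and Networks: credit hours 13 + 2 = 15 ≤ 19, interest score 15 + 7 = 22.
No other feasible combination does better.

22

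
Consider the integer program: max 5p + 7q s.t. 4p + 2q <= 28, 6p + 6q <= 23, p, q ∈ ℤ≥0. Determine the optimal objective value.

(p,q)=(0,3): 4·0+2·3=6≤28, 6·0+6·3=18≤23, objective 21.
(p,q)=(1,2): 4·1+2·2=8≤28, 6·1+6·2=18≤23, objective 19.
The best lattice point is (0,3), giving 21.

21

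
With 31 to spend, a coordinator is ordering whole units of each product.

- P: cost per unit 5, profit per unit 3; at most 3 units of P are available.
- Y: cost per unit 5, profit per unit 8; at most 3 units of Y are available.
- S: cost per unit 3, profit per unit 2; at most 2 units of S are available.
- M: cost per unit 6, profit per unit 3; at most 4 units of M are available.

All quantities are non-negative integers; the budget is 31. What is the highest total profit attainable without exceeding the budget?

Y has the best ratio (8/5); taking only Y gives at most 3×8 = 24 (stopped by the supply cap of 3).
Mixing does better — 2×P, 3×Y, and 2×S: cost 31 ≤ 31, profit 2·3 + 3·8 + 2·2 = 34.

34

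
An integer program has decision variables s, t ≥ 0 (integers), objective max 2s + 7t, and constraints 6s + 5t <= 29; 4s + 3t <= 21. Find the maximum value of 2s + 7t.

The continuous relaxation peaks at (0, 5.8) with value 40.60; rounding to a feasible lattice point costs some objective.
(s,t)=(0,5) is feasible, giving 35.
(s,t)=(1,4) is feasible, giving 30.
(s,t)=(0,4) is feasible, giving 28.
The best lattice point is (0,5), giving 35.

35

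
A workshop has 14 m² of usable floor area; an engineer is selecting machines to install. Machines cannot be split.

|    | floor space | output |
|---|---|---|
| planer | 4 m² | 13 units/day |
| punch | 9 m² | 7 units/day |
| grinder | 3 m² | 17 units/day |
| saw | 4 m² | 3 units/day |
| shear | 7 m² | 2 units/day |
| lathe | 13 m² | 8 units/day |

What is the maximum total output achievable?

This is an integer program with binary decision variables.
Allowing fractional choices, the relaxed optimum would be about 35.4, but machines are indivisible.
planer + grinder + saw: floor space 4 + 3 + 4 = 11 ≤ 14, output 13 + 17 + 3 = 33.
planer + grinder + shear: floor space 4 + 3 + 7 = 14 ≤ 14, output 13 + 17 + 2 = 32.
planer + grinder: floor space 4 + 3 = 7 ≤ 14, output 13 + 17 = 30.
Best is planer, grinder, and saw with total output 33.

33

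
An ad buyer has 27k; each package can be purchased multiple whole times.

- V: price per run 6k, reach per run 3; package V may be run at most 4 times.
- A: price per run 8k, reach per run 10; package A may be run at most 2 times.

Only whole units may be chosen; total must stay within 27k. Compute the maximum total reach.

A has the best ratio (10/8); taking only A gives at most 2×10 = 20 (stopped by the supply cap of 2).
Mixing does better — 1×V and 2×A: price 22 ≤ 27, reach 1·3 + 2·10 = 23.

23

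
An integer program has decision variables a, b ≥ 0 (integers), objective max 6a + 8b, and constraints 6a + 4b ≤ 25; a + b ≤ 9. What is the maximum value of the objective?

48

(a,b)=(0,6): 6·0+4·6=24≤25, 1·0+1·6=6≤9, objective 48.
(a,b)=(0,5): 6·0+4·5=20≤25, 1·0+1·5=5≤9, objective 40.
No feasible integer point exceeds 48.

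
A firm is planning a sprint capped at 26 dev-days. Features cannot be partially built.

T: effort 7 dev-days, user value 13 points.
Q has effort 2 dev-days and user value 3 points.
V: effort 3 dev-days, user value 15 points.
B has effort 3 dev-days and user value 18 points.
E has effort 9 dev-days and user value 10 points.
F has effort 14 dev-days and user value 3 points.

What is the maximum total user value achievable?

This is an integer program with binary decision variables.
T + Q + V + B + E: effort 7 + 2 + 3 + 3 + 9 = 24 ≤ 26, user value 13 + 3 + 15 + 18 + 10 = 59.
T + Q + V + B: effort 7 + 2 + 3 + 3 = 15 ≤ 26, user value 13 + 3 + 15 + 18 = 49.
T + V + B + E: effort 7 + 3 + 3 + 9 = 22 ≤ 26, user value 13 + 15 + 18 + 10 = 56.
Best is T, Q, V, B, and E with total user value 59.

59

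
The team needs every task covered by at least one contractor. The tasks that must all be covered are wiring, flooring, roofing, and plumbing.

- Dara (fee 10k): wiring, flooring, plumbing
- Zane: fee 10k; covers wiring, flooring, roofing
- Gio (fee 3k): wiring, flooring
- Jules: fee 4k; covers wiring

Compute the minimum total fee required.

20

This is a weighted set-cover instance.
Choose Dara and Zane: together they cover wiring, flooring, roofing, plumbing — every task.
Total fee: 10 + 10 = 20.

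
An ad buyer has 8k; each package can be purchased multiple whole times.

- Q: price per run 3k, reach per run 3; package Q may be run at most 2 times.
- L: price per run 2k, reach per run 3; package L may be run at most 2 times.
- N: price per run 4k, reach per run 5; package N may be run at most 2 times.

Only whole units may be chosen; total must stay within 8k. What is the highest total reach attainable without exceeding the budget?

Take 2×L and 1×N: price 8 ≤ 8, reach 2·3 + 1·5 = 11.
L has the best ratio (3/2) and is taken to its limit of 2; remaining capacity is filled optimally with the others.

11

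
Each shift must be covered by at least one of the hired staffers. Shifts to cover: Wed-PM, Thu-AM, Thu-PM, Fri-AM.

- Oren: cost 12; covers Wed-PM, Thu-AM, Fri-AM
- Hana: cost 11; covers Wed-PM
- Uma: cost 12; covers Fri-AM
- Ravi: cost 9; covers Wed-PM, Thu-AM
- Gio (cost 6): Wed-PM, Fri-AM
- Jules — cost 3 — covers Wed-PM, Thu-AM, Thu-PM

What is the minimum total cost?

Choose Gio and Jules: together they cover Wed-PM, Thu-AM, Thu-PM, Fri-AM — every shift.
Total cost: 6 + 3 = 9.

9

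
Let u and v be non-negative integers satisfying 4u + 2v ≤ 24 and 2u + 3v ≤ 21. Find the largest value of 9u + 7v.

64

The continuous relaxation peaks at (3.75, 4.5) with value 65.25; rounding to a feasible lattice point costs some objective.
(u,v)=(4,4): 4·4+2·4=24≤24, 2·4+3·4=20≤21, objective 64.
(u,v)=(3,5): 4·3+2·5=22≤24, 2·3+3·5=21≤21, objective 62.
(u,v)=(4,3): 4·4+2·3=22≤24, 2·4+3·3=17≤21, objective 57.
The best lattice point is (4,4), giving 64.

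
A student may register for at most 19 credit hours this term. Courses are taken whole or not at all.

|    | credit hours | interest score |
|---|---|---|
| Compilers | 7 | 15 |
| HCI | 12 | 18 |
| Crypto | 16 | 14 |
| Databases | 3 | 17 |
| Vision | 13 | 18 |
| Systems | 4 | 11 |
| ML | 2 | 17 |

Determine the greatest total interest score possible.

60

Treat it as a binary knapsack problem.
Allowing fractional choices, the relaxed optimum would be about 64.5, but courses are indivisible.
Compilers + Databases + Systems + ML: credit hours 7 + 3 + 4 + 2 = 16 ≤ 19, interest score 15 + 17 + 11 + 17 = 60.
HCI + Databases + ML: credit hours 12 + 3 + 2 = 17 ≤ 19, interest score 18 + 17 + 17 = 52.
Best is Compilers, Databases, Systems, and ML with total interest score 60.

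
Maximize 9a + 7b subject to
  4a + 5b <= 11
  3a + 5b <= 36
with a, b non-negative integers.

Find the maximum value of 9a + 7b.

18

(a,b)=(2,0): 4·2+5·0=8≤11, 3·2+5·0=6≤36, objective 18.
(a,b)=(1,1): 4·1+5·1=9≤11, 3·1+5·1=8≤36, objective 16.
(a,b)=(1,0): 4·1+5·0=4≤11, 3·1+5·0=3≤36, objective 9.
No feasible integer point exceeds 18.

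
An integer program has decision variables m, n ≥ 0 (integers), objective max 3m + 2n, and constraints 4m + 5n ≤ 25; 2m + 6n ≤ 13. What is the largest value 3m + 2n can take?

18

Relaxing integrality, the LP optimum is 18.75 at (m,n) = (6.25, 0), which is not an integer point.
(m,n)=(6,0): 4·6+5·0=24≤25, 2·6+6·0=12≤13, objective 18.
(m,n)=(5,0): 4·5+5·0=20≤25, 2·5+6·0=10≤13, objective 15.
The best lattice point is (6,0), giving 18.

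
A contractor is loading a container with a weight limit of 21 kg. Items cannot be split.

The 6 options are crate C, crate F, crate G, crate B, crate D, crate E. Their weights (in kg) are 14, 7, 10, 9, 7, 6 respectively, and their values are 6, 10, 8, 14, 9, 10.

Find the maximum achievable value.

Treat it as a binary knapsack problem.
Take crate F, crate D, and crate E: weight 7 + 7 + 6 = 20 ≤ 21, value 10 + 9 + 10 = 29.
No other feasible combination does better.

29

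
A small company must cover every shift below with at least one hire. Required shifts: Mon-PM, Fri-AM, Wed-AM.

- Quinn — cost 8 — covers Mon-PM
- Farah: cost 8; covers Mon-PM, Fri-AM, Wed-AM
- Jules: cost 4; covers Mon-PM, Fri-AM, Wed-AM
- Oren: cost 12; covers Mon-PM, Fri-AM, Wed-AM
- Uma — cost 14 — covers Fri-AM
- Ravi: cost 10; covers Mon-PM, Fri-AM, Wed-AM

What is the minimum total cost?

4

Jules alone covers Mon-PM, Fri-AM, Wed-AM — every shift.
Total cost: 4.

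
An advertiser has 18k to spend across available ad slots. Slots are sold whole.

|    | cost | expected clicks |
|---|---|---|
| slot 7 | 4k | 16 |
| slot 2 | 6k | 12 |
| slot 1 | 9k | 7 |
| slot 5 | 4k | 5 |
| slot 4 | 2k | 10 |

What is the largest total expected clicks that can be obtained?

43

Treat it as a binary knapsack problem.
Take slot 7, slot 2, slot 5, and slot 4: cost 4 + 6 + 4 + 2 = 16 ≤ 18, expected clicks 16 + 12 + 5 + 10 = 43.
No other feasible combination does better.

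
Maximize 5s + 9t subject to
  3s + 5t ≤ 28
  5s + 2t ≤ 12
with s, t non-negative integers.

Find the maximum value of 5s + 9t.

(s,t)=(0,5): 3·0+5·5=25≤28, 5·0+2·5=10≤12, objective 45.
(s,t)=(0,4): 3·0+5·4=20≤28, 5·0+2·4=8≤12, objective 36.
Maximum is 45 at (s,t)=(0,5).

45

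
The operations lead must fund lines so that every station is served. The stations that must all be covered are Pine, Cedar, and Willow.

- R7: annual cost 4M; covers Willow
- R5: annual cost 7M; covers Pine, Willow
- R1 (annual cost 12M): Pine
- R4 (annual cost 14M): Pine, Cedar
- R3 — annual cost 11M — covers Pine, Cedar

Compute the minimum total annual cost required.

The greedy cost-per-new-station heuristic would pick R5 and R3 for 18, but a cheaper cover exists.
Choose R7 and R3: together they cover Pine, Cedar, Willow — every station.
Total annual cost: 4 + 11 = 15.
No cover costs less than 15.

15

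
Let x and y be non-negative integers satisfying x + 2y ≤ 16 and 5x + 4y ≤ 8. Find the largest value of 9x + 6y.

12

The continuous relaxation peaks at (1.6, 0) with value 14.40; rounding to a feasible lattice point costs some objective.
(x,y)=(0,2): 1·0+2·2=4≤16, 5·0+4·2=8≤8, objective 12.
(x,y)=(1,0): 1·1+2·0=1≤16, 5·1+4·0=5≤8, objective 9.
(x,y)=(0,1): 1·0+2·1=2≤16, 5·0+4·1=4≤8, objective 6.
The best lattice point is (0,2), giving 12.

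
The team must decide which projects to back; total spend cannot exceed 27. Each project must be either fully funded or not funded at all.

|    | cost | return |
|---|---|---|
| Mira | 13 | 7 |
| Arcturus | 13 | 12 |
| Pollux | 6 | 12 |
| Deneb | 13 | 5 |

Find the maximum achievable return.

24

Allowing fractional choices, the relaxed optimum would be about 28.3, but projects are indivisible.
Mira + Arcturus: cost 13 + 13 = 26 ≤ 27, return 7 + 12 = 19.
Mira + Pollux: cost 13 + 6 = 19 ≤ 27, return 7 + 12 = 19.
Arcturus + Pollux: cost 13 + 6 = 19 ≤ 27, return 12 + 12 = 24.
Best is Arcturus and Pollux with total return 24.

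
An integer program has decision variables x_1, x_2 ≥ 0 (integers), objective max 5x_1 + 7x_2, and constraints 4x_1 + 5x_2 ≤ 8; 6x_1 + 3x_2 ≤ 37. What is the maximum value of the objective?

(x_1,x_2)=(2,0): 4·2+5·0=8≤8, 6·2+3·0=12≤37, objective 10.
(x_1,x_2)=(0,1): 4·0+5·1=5≤8, 6·0+3·1=3≤37, objective 7.
(x_1,x_2)=(1,0): 4·1+5·0=4≤8, 6·1+3·0=6≤37, objective 5.
No feasible integer point exceeds 10.

10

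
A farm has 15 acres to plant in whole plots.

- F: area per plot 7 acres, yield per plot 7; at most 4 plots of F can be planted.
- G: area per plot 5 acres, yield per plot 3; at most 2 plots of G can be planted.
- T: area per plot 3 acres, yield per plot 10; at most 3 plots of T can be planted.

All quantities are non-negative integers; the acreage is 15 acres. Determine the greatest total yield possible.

33

T has the best ratio (10/3); taking only T gives at most 3×10 = 30 (stopped by the supply cap of 3).
Mixing does better — 1×G and 3×T: area 14 ≤ 15, yield 1·3 + 3·10 = 33.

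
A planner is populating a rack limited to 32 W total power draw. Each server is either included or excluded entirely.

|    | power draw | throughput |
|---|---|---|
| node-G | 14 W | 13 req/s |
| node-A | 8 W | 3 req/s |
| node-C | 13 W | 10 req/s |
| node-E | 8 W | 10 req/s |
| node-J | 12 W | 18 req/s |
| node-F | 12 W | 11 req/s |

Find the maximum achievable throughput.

39

This is a 0-1 knapsack instance.
Take node-E, node-J, and node-F: power draw 8 + 12 + 12 = 32 ≤ 32, throughput 10 + 18 + 11 = 39.
No other feasible combination does better.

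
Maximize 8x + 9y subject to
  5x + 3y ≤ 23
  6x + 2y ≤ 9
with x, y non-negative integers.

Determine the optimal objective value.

(x,y)=(0,4): 5·0+3·4=12≤23, 6·0+2·4=8≤9, objective 36.
(x,y)=(0,3): 5·0+3·3=9≤23, 6·0+2·3=6≤9, objective 27.
Maximum is 36 at (x,y)=(0,4).

36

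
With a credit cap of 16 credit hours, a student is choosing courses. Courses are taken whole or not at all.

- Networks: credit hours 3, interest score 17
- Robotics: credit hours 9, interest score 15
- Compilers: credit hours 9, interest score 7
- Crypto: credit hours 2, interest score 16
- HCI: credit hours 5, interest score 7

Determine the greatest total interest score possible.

48

Take Networks, Robotics, and Crypto: credit hours 3 + 9 + 2 = 14 ≤ 16, interest score 17 + 15 + 16 = 48.
No other feasible combination does better.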